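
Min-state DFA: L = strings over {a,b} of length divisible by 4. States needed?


Track length mod 4: states 0..3, accept at 0
Minimal DFA: 4 states


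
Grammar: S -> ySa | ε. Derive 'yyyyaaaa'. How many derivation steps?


Derivation: S => ySa => yySaa => yyySaaa => yyyySaaaa => yyyyaaaa
Steps: 5


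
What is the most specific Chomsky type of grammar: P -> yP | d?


Right-linear: every RHS is a terminal or a terminal followed by one nonterminal
Classification: Type 3 (Regular)


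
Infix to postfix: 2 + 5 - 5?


Left to right (same or higher precedence on left)
Postfix: 2 5 + 5 -


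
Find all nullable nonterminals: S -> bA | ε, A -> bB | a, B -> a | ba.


A nonterminal is nullable iff some alternative derives ε (directly, or every symbol in it is nullable)
Nullable: {S}


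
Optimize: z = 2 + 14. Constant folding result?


2 + 14 = 16 at compile time
Optimized: z = 16


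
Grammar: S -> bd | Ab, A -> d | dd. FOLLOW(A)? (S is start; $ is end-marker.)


$ ∈ FOLLOW(S). For each A -> αBβ: add FIRST(β)\{ε} to FOLLOW(B); if β nullable, add FOLLOW(A).
FOLLOW(A) = {b}


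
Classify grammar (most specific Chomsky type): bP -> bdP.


LHS has context (more than one symbol) and |LHS| ≤ |RHS|
Classification: Type 1 (Context-Sensitive)


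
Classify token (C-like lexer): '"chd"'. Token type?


Pattern: double-quoted sequence
Type: STRING_LITERAL


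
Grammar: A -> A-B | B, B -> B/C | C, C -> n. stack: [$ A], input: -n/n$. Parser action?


shift '-' to continue A -> A-B
Action: shift


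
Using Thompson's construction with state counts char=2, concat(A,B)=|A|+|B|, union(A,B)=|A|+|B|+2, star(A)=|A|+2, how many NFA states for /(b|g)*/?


Syntax tree has 2 char leaf(s), 1 union(s), 1 star(s)
chars contribute 2×2 = 4; each union adds +2; each star adds +2
Total: 4 + 2 + 2 = 8 states


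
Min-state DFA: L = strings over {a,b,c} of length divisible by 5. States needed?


Track length mod 5: states 0..4, accept at 0
Minimal DFA: 5 states


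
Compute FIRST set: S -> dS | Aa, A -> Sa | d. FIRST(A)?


Per alternative of A: FIRST(Sa) = {d}; FIRST(d) = {d}
FIRST(A) = {d}


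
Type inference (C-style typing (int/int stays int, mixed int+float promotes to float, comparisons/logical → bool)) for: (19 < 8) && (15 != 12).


Operand types: bool && bool
Rule: logical operators take bool operands and yield bool
Result type: bool


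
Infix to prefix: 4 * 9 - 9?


left-to-right (same/higher precedence on left): tree is (- (* 4 9) 9)
Prefix: - * 4 9 9


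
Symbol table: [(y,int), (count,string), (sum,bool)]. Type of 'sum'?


Lookup 'sum' → type bool


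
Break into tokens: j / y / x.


Scan left to right, longest-match per lexeme
Tokens: ID(j), OP(/), ID(y), OP(/), ID(x)


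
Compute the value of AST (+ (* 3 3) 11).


Evaluate inner: (* 3 3) = 9
Evaluate root: (+ 9 11) = 20
Result: 20


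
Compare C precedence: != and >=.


'>=' is relational (level 7); '!=' is equality (level 6)
Higher level binds tighter
'>=' has higher precedence than '!='


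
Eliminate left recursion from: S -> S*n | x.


Left-recursive alternatives: S*n; non-recursive: x
Introduce S': S -> xS', S' -> *nS' | ε


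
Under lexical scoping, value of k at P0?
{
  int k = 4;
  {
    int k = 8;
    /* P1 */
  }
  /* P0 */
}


k declared in the same block as P0
k = 4


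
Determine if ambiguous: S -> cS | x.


right-linear, alternatives start with distinct terminals 'c' vs 'x': unique leftmost derivation
Unambiguous


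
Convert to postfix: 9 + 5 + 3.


Left to right (same or higher precedence on left)
Postfix: 9 5 + 3 +


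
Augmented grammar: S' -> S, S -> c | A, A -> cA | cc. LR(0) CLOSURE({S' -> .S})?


Start: S' -> .S
For each item with dot before a nonterminal B, add B -> .γ for every B-production
Closure: [S' -> .S, S -> .c, S -> .A, A -> .cA, A -> .cc]


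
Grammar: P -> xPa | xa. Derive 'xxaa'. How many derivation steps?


Derivation: P => xPa => xxaa
Steps: 2


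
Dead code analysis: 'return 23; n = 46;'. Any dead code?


statement follows a return and is unreachable
Dead: 'n = 46'


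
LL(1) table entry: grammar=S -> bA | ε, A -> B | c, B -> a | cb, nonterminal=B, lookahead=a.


For [B, a]: 'a' ∈ FIRST(a)
Entry: B -> a


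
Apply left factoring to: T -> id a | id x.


Common prefix: 'id'
Factored: T -> id T', T' -> a | x


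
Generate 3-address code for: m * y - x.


Break into single-operator statements:
t1 = m * y
t2 = t1 - x


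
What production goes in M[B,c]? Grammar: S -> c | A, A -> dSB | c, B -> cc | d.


For [B, c]: 'c' ∈ FIRST(cc)
Entry: B -> cc


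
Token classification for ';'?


Pattern: delimiter/punctuation
Type: PUNCTUATION


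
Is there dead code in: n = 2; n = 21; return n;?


first assignment to n is overwritten before any read
Dead: 'n = 2'


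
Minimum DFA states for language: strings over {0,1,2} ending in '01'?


Track the longest suffix of input matching a prefix of '01': 3 classes (prefixes of length 0..2)
Minimal DFA: 3 states


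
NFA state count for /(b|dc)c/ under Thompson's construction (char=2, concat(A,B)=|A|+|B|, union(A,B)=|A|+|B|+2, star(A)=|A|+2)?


Syntax tree has 4 char leaf(s), 1 union(s), 0 star(s)
chars contribute 4×2 = 8; each union adds +2; each star adds +2
Total: 8 + 2 + 0 = 10 states


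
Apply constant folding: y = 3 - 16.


3 - 16 = -13 at compile time
Optimized: y = -13


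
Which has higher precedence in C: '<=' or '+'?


'+' is additive (level 9); '<=' is relational (level 7)
Higher level binds tighter
'+' has higher precedence than '<='


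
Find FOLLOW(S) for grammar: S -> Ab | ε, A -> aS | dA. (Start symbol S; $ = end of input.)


$ ∈ FOLLOW(S). For each A -> αBβ: add FIRST(β)\{ε} to FOLLOW(B); if β nullable, add FOLLOW(A).
FOLLOW(S) = {$, b}


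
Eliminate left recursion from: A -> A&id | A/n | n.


Left-recursive alternatives: A&id, A/n; non-recursive: n
Introduce A': A -> nA', A' -> &idA' | /nA' | ε


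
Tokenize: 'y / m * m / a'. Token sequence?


Scan left to right, longest-match per lexeme
Tokens: ID(y), OP(/), ID(m), OP(*), ID(m), OP(/), ID(a)


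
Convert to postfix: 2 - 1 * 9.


* has higher precedence, evaluate 1*9 first
Postfix: 2 1 9 * -


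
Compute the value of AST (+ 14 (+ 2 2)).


Evaluate inner: (+ 2 2) = 4
Evaluate root: (+ 14 4) = 18
Result: 18


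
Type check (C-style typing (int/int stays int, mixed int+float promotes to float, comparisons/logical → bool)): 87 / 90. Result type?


Operand types: int / int
Rule: mixed int/float promotes to float; int/int stays int
Result type: int


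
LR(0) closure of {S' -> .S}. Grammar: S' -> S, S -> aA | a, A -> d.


Start: S' -> .S
For each item with dot before a nonterminal B, add B -> .γ for every B-production
Closure: [S' -> .S, S -> .aA, S -> .a]


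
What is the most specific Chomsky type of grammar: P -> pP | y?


Right-linear: every RHS is a terminal or a terminal followed by one nonterminal
Classification: Type 3 (Regular)


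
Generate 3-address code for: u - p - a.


Break into single-operator statements:
t1 = u - p
t2 = t1 - a


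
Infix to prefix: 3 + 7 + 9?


left-to-right (same/higher precedence on left): tree is (+ (+ 3 7) 9)
Prefix: + + 3 7 9


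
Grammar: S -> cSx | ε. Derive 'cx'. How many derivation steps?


Derivation: S => cSx => cx
Steps: 2


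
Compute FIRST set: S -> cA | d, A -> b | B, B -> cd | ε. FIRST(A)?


Per alternative of A: FIRST(b) = {b}; FIRST(B) = {c, ε}
FIRST(A) = {b, c, ε}


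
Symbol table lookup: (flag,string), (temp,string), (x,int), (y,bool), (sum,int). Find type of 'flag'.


Lookup 'flag' → type string


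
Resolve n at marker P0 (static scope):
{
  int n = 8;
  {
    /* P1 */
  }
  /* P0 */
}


n declared in the same block as P0
n = 8


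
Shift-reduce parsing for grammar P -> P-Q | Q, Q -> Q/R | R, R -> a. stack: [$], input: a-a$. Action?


no handle on stack; shift 'a'
Action: shift


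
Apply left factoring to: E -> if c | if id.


Common prefix: 'if'
Factored: E -> if E', E' -> c | id


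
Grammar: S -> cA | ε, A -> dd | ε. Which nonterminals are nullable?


A nonterminal is nullable iff some alternative derives ε (directly, or every symbol in it is nullable)
Nullable: {A, S}


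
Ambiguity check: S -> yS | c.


right-linear, alternatives start with distinct terminals 'y' vs 'c': unique leftmost derivation
Unambiguous


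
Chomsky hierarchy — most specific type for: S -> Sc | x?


Left-linear: every RHS is a terminal or one nonterminal followed by a terminal
Classification: Type 3 (Regular)


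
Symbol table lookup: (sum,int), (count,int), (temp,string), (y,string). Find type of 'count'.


Lookup 'count' → type int


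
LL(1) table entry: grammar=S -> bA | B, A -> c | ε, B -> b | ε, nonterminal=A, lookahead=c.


For [A, c]: 'c' ∈ FIRST(c)
Entry: A -> c


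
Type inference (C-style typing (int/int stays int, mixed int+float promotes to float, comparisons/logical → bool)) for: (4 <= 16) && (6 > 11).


Operand types: bool && bool
Rule: logical operators take bool operands and yield bool
Result type: bool


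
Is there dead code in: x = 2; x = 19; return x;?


first assignment to x is overwritten before any read
Dead: 'x = 2'


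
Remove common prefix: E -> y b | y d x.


Common prefix: 'y'
Factored: E -> y E', E' -> b | d x


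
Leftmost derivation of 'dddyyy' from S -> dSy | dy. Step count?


Derivation: S => dSy => ddSyy => dddyyy
Steps: 3


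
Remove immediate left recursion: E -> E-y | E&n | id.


Left-recursive alternatives: E-y, E&n; non-recursive: id
Introduce E': E -> idE', E' -> -yE' | &nE' | ε


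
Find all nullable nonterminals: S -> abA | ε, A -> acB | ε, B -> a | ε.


A nonterminal is nullable iff some alternative derives ε (directly, or every symbol in it is nullable)
Nullable: {A, B, S}


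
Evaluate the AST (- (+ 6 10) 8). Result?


Evaluate inner: (+ 6 10) = 16
Evaluate root: (- 16 8) = 8
Result: 8


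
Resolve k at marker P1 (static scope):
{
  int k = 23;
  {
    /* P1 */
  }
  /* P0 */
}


P1's block does not declare k; resolves to the enclosing declaration at depth 0
k = 23


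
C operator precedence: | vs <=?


'<=' is relational (level 7); '|' is bitwise OR (level 3)
Higher level binds tighter
'<=' has higher precedence than '|'


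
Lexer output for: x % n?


Scan left to right, longest-match per lexeme
Tokens: ID(x), OP(%), ID(n)


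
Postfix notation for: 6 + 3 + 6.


Left to right (same or higher precedence on left)
Postfix: 6 3 + 6 +


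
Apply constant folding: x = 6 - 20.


6 - 20 = -14 at compile time
Optimized: x = -14


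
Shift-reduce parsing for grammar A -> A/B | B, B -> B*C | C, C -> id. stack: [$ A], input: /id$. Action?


shift '/' to continue A -> A/B
Action: shift


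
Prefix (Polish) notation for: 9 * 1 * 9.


left-to-right (same/higher precedence on left): tree is (* (* 9 1) 9)
Prefix: * * 9 1 9


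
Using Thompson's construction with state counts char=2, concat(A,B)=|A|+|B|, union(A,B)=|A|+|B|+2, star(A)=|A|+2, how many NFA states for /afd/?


Syntax tree has 3 char leaf(s), 0 union(s), 0 star(s)
chars contribute 3×2 = 6; each union adds +2; each star adds +2
Total: 6 + 0 + 0 = 6 states


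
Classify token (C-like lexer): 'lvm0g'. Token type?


Pattern: letter/underscore followed by alphanumerics, not a keyword
Type: IDENTIFIER


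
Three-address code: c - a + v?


Break into single-operator statements:
t1 = c - a
t2 = t1 + v


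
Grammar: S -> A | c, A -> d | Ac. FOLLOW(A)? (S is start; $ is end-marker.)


$ ∈ FOLLOW(S). For each A -> αBβ: add FIRST(β)\{ε} to FOLLOW(B); if β nullable, add FOLLOW(A).
FOLLOW(A) = {$, c}


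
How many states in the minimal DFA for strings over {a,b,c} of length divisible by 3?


Track length mod 3: states 0..2, accept at 0
Minimal DFA: 3 states


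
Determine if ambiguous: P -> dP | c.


right-linear, alternatives start with distinct terminals 'd' vs 'c': unique leftmost derivation
Unambiguous


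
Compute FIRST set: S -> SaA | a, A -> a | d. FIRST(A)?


Per alternative of A: FIRST(a) = {a}; FIRST(d) = {d}
FIRST(A) = {a, d}


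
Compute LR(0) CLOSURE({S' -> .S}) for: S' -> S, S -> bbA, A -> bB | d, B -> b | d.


Start: S' -> .S
For each item with dot before a nonterminal B, add B -> .γ for every B-production
Closure: [S' -> .S, S -> .bbA]


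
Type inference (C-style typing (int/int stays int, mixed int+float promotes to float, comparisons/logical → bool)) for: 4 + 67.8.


Operand types: int + float
Rule: mixed int/float promotes to float; int/int stays int
Result type: float


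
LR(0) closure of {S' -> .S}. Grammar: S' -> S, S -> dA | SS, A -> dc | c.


Start: S' -> .S
For each item with dot before a nonterminal B, add B -> .γ for every B-production
Closure: [S' -> .S, S -> .dA, S -> .SS]


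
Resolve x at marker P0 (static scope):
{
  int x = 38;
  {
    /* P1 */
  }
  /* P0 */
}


x declared in the same block as P0
x = 38


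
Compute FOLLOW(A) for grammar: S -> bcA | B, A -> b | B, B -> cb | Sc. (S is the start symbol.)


$ ∈ FOLLOW(S). For each A -> αBβ: add FIRST(β)\{ε} to FOLLOW(B); if β nullable, add FOLLOW(A).
FOLLOW(A) = {$, c}


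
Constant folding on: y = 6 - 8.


6 - 8 = -2 at compile time
Optimized: y = -2


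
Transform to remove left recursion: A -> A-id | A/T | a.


Left-recursive alternatives: A-id, A/T; non-recursive: a
Introduce A': A -> aA', A' -> -idA' | /TA' | ε


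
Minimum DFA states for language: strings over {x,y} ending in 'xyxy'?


Track the longest suffix of input matching a prefix of 'xyxy': 5 classes (prefixes of length 0..4)
Minimal DFA: 5 states


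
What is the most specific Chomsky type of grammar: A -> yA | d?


Right-linear: every RHS is a terminal or a terminal followed by one nonterminal
Classification: Type 3 (Regular)


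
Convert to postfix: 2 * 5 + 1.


Left to right (same or higher precedence on left)
Postfix: 2 5 * 1 +


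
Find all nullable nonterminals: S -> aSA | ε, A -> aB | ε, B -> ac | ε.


A nonterminal is nullable iff some alternative derives ε (directly, or every symbol in it is nullable)
Nullable: {A, B, S}


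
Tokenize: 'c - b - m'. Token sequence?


Scan left to right, longest-match per lexeme
Tokens: ID(c), OP(-), ID(b), OP(-), ID(m)


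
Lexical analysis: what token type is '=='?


Pattern: operator symbol
Type: OPERATOR


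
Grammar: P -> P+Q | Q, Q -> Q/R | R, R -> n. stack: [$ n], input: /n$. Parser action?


'n' on top is the handle for R -> n
Action: reduce (R -> n)


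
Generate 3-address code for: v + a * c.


Break into single-operator statements:
t1 = a * c
t2 = v + t1


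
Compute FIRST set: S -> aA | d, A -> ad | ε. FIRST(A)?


Per alternative of A: FIRST(ad) = {a}; FIRST(ε) = {ε}
FIRST(A) = {a, ε}


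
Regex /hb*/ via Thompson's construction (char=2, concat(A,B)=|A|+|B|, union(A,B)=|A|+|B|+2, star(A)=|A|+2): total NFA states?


Syntax tree has 2 char leaf(s), 0 union(s), 1 star(s)
chars contribute 2×2 = 4; each union adds +2; each star adds +2
Total: 4 + 0 + 2 = 6 states


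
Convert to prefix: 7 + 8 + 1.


left-to-right (same/higher precedence on left): tree is (+ (+ 7 8) 1)
Prefix: + + 7 8 1


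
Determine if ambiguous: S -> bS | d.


right-linear, alternatives start with distinct terminals 'b' vs 'd': unique leftmost derivation
Unambiguous


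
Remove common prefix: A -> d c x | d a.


Common prefix: 'd'
Factored: A -> d A', A' -> c x | a


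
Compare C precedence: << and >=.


'<<' is shift (level 8); '>=' is relational (level 7)
Higher level binds tighter
'<<' has higher precedence than '>='


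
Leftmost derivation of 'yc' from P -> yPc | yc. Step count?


Derivation: P => yc
Steps: 1


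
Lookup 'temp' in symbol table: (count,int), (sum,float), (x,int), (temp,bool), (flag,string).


Lookup 'temp' → type bool


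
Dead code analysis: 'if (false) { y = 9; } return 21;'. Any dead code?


condition is constant false, so the whole block is unreachable
Dead: 'if (false) { y = 9; }'


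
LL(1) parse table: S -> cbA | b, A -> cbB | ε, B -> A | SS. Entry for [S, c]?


For [S, c]: 'c' ∈ FIRST(cbA)
Entry: S -> cbA


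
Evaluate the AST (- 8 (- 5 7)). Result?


Evaluate inner: (- 5 7) = -2
Evaluate root: (- 8 -2) = 10
Result: 10


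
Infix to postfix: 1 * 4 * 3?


Left to right (same or higher precedence on left)
Postfix: 1 4 * 3 *


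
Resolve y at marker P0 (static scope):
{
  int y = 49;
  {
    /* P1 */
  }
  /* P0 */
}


y declared in the same block as P0
y = 49


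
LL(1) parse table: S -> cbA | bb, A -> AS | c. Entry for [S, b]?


For [S, b]: 'b' ∈ FIRST(bb)
Entry: S -> bb


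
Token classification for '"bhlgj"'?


Pattern: double-quoted sequence
Type: STRING_LITERAL


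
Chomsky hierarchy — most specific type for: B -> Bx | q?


Left-linear: every RHS is a terminal or one nonterminal followed by a terminal
Classification: Type 3 (Regular)


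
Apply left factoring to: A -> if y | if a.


Common prefix: 'if'
Factored: A -> if A', A' -> y | a


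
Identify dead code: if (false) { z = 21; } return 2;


condition is constant false, so the whole block is unreachable
Dead: 'if (false) { z = 21; }'


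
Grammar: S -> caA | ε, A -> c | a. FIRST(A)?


Per alternative of A: FIRST(c) = {c}; FIRST(a) = {a}
FIRST(A) = {a, c}


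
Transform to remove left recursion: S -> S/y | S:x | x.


Left-recursive alternatives: S/y, S:x; non-recursive: x
Introduce S': S -> xS', S' -> /yS' | :xS' | ε


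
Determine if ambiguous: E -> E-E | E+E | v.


'v-v+v' has two parse trees (no precedence encoded between - and +)
Ambiguous


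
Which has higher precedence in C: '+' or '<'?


'+' is additive (level 9); '<' is relational (level 7)
Higher level binds tighter
'+' has higher precedence than '<'


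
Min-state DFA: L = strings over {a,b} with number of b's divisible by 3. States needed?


Track (count of b) mod 3: states 0..2, accept at 0
Minimal DFA: 3 states


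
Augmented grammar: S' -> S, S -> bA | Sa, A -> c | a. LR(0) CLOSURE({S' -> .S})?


Start: S' -> .S
For each item with dot before a nonterminal B, add B -> .γ for every B-production
Closure: [S' -> .S, S -> .bA, S -> .Sa]


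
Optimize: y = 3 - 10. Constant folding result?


3 - 10 = -7 at compile time
Optimized: y = -7


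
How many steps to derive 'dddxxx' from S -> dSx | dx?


Derivation: S => dSx => ddSxx => dddxxx
Steps: 3


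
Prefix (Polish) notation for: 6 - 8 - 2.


left-to-right (same/higher precedence on left): tree is (- (- 6 8) 2)
Prefix: - - 6 8 2


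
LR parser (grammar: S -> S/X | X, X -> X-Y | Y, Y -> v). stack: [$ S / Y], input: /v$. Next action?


'Y' (not preceded by X-) is the handle for X -> Y
Action: reduce (X -> Y)


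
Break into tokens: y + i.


Scan left to right, longest-match per lexeme
Tokens: ID(y), OP(+), ID(i)


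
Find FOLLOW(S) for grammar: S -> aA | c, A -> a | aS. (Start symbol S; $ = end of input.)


$ ∈ FOLLOW(S). For each A -> αBβ: add FIRST(β)\{ε} to FOLLOW(B); if β nullable, add FOLLOW(A).
FOLLOW(S) = {$}


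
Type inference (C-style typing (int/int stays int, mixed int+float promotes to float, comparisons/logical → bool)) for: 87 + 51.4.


Operand types: int + float
Rule: mixed int/float promotes to float; int/int stays int
Result type: float


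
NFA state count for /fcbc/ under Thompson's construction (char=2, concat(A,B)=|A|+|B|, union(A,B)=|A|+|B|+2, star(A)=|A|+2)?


Syntax tree has 4 char leaf(s), 0 union(s), 0 star(s)
chars contribute 4×2 = 8; each union adds +2; each star adds +2
Total: 8 + 0 + 0 = 8 states


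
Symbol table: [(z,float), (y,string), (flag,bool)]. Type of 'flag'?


Lookup 'flag' → type bool


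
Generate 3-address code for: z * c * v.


Break into single-operator statements:
t1 = z * c
t2 = t1 * v


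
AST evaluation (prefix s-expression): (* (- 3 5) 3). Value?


Evaluate inner: (- 3 5) = -2
Evaluate root: (* -2 3) = -6
Result: -6


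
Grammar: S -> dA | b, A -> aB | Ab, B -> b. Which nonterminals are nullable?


A nonterminal is nullable iff some alternative derives ε (directly, or every symbol in it is nullable)
Nullable: {}


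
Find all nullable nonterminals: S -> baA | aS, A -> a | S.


A nonterminal is nullable iff some alternative derives ε (directly, or every symbol in it is nullable)
Nullable: {}


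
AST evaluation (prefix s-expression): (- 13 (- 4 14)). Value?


Evaluate inner: (- 4 14) = -10
Evaluate root: (- 13 -10) = 23
Result: 23


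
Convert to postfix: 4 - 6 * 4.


* has higher precedence, evaluate 6*4 first
Postfix: 4 6 4 * -


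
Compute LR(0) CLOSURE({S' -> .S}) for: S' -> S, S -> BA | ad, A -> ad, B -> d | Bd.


Start: S' -> .S
For each item with dot before a nonterminal B, add B -> .γ for every B-production
Closure: [S' -> .S, S -> .BA, S -> .ad, B -> .d, B -> .Bd]


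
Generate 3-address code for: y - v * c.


Break into single-operator statements:
t1 = v * c
t2 = y - t1


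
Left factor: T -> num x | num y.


Common prefix: 'num'
Factored: T -> num T', T' -> x | y


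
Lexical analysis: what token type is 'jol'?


Pattern: letter/underscore followed by alphanumerics, not a keyword
Type: IDENTIFIER


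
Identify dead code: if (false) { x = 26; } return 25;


condition is constant false, so the whole block is unreachable
Dead: 'if (false) { x = 26; }'


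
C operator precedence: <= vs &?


'<=' is relational (level 7); '&' is bitwise AND (level 5)
Higher level binds tighter
'<=' has higher precedence than '&'


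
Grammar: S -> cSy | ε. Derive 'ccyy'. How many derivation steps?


Derivation: S => cSy => ccSyy => ccyy
Steps: 3


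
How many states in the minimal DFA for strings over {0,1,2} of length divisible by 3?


Track length mod 3: states 0..2, accept at 0
Minimal DFA: 3 states


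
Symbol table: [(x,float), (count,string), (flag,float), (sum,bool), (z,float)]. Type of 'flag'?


Lookup 'flag' → type float


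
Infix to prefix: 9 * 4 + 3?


left-to-right (same/higher precedence on left): tree is (+ (* 9 4) 3)
Prefix: + * 9 4 3


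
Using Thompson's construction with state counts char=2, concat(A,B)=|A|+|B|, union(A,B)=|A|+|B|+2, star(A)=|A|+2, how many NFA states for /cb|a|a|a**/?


Syntax tree has 5 char leaf(s), 3 union(s), 2 star(s)
chars contribute 5×2 = 10; each union adds +2; each star adds +2
Total: 10 + 6 + 4 = 20 states


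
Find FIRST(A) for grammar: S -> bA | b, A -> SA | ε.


Per alternative of A: FIRST(SA) = {b}; FIRST(ε) = {ε}
FIRST(A) = {b, ε}


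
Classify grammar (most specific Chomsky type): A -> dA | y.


Right-linear: every RHS is a terminal or a terminal followed by one nonterminal
Classification: Type 3 (Regular)


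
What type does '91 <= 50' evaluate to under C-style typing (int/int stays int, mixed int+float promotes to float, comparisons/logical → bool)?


Operand types: int <= int
Rule: comparison yields bool
Result type: bool


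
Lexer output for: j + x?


Scan left to right, longest-match per lexeme
Tokens: ID(j), OP(+), ID(x)


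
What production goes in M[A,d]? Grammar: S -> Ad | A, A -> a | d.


For [A, d]: 'd' ∈ FIRST(d)
Entry: A -> d


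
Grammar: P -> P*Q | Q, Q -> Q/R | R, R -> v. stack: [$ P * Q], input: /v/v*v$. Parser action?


'/' can extend Q; shift to build Q -> Q/R
Action: shift


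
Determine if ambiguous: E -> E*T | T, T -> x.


precedence layered via separate nonterminal T: deterministic
Unambiguous


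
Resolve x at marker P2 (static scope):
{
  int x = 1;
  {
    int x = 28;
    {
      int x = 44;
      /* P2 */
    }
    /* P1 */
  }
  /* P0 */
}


x declared in the same block as P2
x = 44


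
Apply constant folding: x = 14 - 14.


14 - 14 = 0 at compile time
Optimized: x = 0


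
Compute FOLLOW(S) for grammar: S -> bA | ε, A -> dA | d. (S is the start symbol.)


$ ∈ FOLLOW(S). For each A -> αBβ: add FIRST(β)\{ε} to FOLLOW(B); if β nullable, add FOLLOW(A).
FOLLOW(S) = {$}


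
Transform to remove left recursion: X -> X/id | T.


Left-recursive alternatives: X/id; non-recursive: T
Introduce X': X -> TX', X' -> /idX' | ε


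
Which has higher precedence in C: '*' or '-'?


'*' is multiplicative (level 10); '-' is additive (level 9)
Higher level binds tighter
'*' has higher precedence than '-'


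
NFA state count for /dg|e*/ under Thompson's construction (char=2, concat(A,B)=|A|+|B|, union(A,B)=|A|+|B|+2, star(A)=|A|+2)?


Syntax tree has 3 char leaf(s), 1 union(s), 1 star(s)
chars contribute 3×2 = 6; each union adds +2; each star adds +2
Total: 6 + 2 + 2 = 10 states


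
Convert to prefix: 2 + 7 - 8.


left-to-right (same/higher precedence on left): tree is (- (+ 2 7) 8)
Prefix: - + 2 7 8


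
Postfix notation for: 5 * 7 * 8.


Left to right (same or higher precedence on left)
Postfix: 5 7 * 8 *


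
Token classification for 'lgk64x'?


Pattern: letter/underscore followed by alphanumerics, not a keyword
Type: IDENTIFIER


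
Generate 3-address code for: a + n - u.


Break into single-operator statements:
t1 = a + n
t2 = t1 - u


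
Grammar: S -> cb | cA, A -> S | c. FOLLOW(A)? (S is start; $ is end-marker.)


$ ∈ FOLLOW(S). For each A -> αBβ: add FIRST(β)\{ε} to FOLLOW(B); if β nullable, add FOLLOW(A).
FOLLOW(A) = {$}


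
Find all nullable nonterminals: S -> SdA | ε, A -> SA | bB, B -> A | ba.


A nonterminal is nullable iff some alternative derives ε (directly, or every symbol in it is nullable)
Nullable: {S}


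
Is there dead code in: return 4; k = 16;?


statement follows a return and is unreachable
Dead: 'k = 16'


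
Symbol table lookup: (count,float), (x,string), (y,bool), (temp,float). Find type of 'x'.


Lookup 'x' → type string


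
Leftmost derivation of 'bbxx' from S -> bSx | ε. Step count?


Derivation: S => bSx => bbSxx => bbxx
Steps: 3


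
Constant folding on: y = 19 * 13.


19 * 13 = 247 at compile time
Optimized: y = 247


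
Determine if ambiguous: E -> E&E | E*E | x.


'x&x*x' has two parse trees (no precedence encoded between & and *)
Ambiguous


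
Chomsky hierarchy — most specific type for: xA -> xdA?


LHS has context (more than one symbol) and |LHS| ≤ |RHS|
Classification: Type 1 (Context-Sensitive)


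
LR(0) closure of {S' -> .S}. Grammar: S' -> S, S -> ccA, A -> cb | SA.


Start: S' -> .S
For each item with dot before a nonterminal B, add B -> .γ for every B-production
Closure: [S' -> .S, S -> .ccA]


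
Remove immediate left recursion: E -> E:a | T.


Left-recursive alternatives: E:a; non-recursive: T
Introduce E': E -> TE', E' -> :aE' | ε


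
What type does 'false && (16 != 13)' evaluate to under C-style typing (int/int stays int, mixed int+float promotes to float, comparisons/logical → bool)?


Operand types: bool && bool
Rule: logical operators take bool operands and yield bool
Result type: bool


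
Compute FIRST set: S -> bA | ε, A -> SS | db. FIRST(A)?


Per alternative of A: FIRST(SS) = {b, ε}; FIRST(db) = {d}
FIRST(A) = {b, d, ε}


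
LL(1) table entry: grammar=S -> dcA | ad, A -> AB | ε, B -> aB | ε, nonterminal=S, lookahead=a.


For [S, a]: 'a' ∈ FIRST(ad)
Entry: S -> ad


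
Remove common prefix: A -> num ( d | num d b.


Common prefix: 'num'
Factored: A -> num A', A' -> ( d | d b


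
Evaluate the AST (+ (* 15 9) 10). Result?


Evaluate inner: (* 15 9) = 135
Evaluate root: (+ 135 10) = 145
Result: 145


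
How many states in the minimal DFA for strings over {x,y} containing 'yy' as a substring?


KMP-style automaton: 2 progress states + 1 absorbing accept = 3
Minimal DFA: 3 states


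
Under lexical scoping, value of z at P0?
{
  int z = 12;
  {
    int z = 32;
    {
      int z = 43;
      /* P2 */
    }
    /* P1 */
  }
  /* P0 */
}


z declared in the same block as P0
z = 12


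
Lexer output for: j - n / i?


Scan left to right, longest-match per lexeme
Tokens: ID(j), OP(-), ID(n), OP(/), ID(i)


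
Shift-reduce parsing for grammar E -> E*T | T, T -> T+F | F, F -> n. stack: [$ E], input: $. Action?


start symbol E on stack, input exhausted
Action: accept


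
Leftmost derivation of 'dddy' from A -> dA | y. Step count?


Derivation: A => dA => ddA => dddA => dddy
Steps: 4


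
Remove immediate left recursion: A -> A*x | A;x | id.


Left-recursive alternatives: A*x, A;x; non-recursive: id
Introduce A': A -> idA', A' -> *xA' | ;xA' | ε


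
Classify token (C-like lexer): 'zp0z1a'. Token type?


Pattern: letter/underscore followed by alphanumerics, not a keyword
Type: IDENTIFIER


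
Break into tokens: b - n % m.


Scan left to right, longest-match per lexeme
Tokens: ID(b), OP(-), ID(n), OP(%), ID(m)


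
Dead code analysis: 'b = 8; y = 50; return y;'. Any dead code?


b is assigned but never read
Dead: 'b = 8'


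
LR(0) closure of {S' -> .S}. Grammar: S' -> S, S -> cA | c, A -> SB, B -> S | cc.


Start: S' -> .S
For each item with dot before a nonterminal B, add B -> .γ for every B-production
Closure: [S' -> .S, S -> .cA, S -> .c]


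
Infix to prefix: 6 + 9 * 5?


'*' binds tighter: tree is (+ 6 (* 9 5))
Prefix: + 6 * 9 5


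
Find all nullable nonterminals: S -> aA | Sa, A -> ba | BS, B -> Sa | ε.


A nonterminal is nullable iff some alternative derives ε (directly, or every symbol in it is nullable)
Nullable: {B}


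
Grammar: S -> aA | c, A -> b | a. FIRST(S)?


Per alternative of S: FIRST(aA) = {a}; FIRST(c) = {c}
FIRST(S) = {a, c}


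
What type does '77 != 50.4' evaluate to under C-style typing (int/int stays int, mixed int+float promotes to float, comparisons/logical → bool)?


Operand types: int != float
Rule: comparison yields bool
Result type: bool


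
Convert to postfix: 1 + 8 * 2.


* has higher precedence, evaluate 8*2 first
Postfix: 1 8 2 * +


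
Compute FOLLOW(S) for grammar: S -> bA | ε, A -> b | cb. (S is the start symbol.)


$ ∈ FOLLOW(S). For each A -> αBβ: add FIRST(β)\{ε} to FOLLOW(B); if β nullable, add FOLLOW(A).
FOLLOW(S) = {$}


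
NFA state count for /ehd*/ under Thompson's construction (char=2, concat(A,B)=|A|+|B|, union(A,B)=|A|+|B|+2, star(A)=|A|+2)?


Syntax tree has 3 char leaf(s), 0 union(s), 1 star(s)
chars contribute 3×2 = 6; each union adds +2; each star adds +2
Total: 6 + 0 + 2 = 8 states


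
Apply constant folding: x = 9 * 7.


9 * 7 = 63 at compile time
Optimized: x = 63


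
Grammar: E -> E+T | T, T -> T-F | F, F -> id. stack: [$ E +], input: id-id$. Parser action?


no handle ('E+' is not any RHS); shift 'id'
Action: shift


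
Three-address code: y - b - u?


Break into single-operator statements:
t1 = y - b
t2 = t1 - u


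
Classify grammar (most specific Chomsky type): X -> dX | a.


Right-linear: every RHS is a terminal or a terminal followed by one nonterminal
Classification: Type 3 (Regular)


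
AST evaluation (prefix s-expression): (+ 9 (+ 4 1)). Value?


Evaluate inner: (+ 4 1) = 5
Evaluate root: (+ 9 5) = 14
Result: 14


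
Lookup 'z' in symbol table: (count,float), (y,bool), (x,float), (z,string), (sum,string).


Lookup 'z' → type string


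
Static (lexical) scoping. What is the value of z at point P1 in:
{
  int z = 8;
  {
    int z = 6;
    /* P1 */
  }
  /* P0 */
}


z declared in the same block as P1
z = 6


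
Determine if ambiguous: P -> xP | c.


right-linear, alternatives start with distinct terminals 'x' vs 'c': unique leftmost derivation
Unambiguous


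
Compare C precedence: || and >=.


'>=' is relational (level 7); '||' is logical OR (level 1)
Higher level binds tighter
'>=' has higher precedence than '||'


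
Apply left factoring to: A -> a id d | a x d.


Common prefix: 'a'
Factored: A -> a A', A' -> id d | x d


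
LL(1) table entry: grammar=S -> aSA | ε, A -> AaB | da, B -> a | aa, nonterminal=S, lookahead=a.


For [S, a]: 'a' ∈ FIRST(aSA)
Entry: S -> aSA


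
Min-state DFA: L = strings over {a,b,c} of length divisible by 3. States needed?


Track length mod 3: states 0..2, accept at 0
Minimal DFA: 3 states


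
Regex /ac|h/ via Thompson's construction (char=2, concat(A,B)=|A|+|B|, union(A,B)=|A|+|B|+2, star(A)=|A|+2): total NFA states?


Syntax tree has 3 char leaf(s), 1 union(s), 0 star(s)
chars contribute 3×2 = 6; each union adds +2; each star adds +2
Total: 6 + 2 + 0 = 8 states


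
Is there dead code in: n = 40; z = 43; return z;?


n is assigned but never read
Dead: 'n = 40'


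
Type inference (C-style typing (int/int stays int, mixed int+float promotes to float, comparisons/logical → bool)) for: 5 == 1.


Operand types: int == int
Rule: comparison yields bool
Result type: bool


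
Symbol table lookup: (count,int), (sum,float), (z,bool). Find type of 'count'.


Lookup 'count' → type int


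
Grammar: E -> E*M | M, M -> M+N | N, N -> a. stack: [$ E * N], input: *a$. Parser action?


'N' (not preceded by M+) is the handle for M -> N
Action: reduce (M -> N)


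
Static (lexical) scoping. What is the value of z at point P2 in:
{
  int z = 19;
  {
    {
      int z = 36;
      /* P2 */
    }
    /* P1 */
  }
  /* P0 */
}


z declared in the same block as P2
z = 36


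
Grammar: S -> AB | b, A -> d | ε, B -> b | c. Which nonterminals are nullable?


A nonterminal is nullable iff some alternative derives ε (directly, or every symbol in it is nullable)
Nullable: {A}


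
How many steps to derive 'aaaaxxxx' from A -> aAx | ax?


Derivation: A => aAx => aaAxx => aaaAxxx => aaaaxxxx
Steps: 4


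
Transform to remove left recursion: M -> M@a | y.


Left-recursive alternatives: M@a; non-recursive: y
Introduce M': M -> yM', M' -> @aM' | ε


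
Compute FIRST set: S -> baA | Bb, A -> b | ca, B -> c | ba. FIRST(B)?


Per alternative of B: FIRST(c) = {c}; FIRST(ba) = {b}
FIRST(B) = {b, c}


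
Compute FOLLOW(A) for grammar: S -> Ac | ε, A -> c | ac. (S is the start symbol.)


$ ∈ FOLLOW(S). For each A -> αBβ: add FIRST(β)\{ε} to FOLLOW(B); if β nullable, add FOLLOW(A).
FOLLOW(A) = {c}


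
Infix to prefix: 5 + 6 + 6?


left-to-right (same/higher precedence on left): tree is (+ (+ 5 6) 6)
Prefix: + + 5 6 6


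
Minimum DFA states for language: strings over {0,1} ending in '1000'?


Track the longest suffix of input matching a prefix of '1000': 5 classes (prefixes of length 0..4)
Minimal DFA: 5 states


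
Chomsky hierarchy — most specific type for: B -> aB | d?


Right-linear: every RHS is a terminal or a terminal followed by one nonterminal
Classification: Type 3 (Regular)


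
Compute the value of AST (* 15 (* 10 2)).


Evaluate inner: (* 10 2) = 20
Evaluate root: (* 15 20) = 300
Result: 300


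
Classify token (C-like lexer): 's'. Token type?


Pattern: letter/underscore followed by alphanumerics, not a keyword
Type: IDENTIFIER


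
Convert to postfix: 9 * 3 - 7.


Left to right (same or higher precedence on left)
Postfix: 9 3 * 7 -


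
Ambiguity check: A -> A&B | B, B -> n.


precedence layered via separate nonterminal B: deterministic
Unambiguous


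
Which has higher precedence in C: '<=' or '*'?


'*' is multiplicative (level 10); '<=' is relational (level 7)
Higher level binds tighter
'*' has higher precedence than '<='


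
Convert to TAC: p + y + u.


Break into single-operator statements:
t1 = p + y
t2 = t1 + u


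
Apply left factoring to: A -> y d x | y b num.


Common prefix: 'y'
Factored: A -> y A', A' -> d x | b num


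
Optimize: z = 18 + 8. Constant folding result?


18 + 8 = 26 at compile time
Optimized: z = 26


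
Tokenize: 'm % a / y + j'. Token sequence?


Scan left to right, longest-match per lexeme
Tokens: ID(m), OP(%), ID(a), OP(/), ID(y), OP(+), ID(j)


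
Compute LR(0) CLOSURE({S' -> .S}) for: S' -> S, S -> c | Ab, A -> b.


Start: S' -> .S
For each item with dot before a nonterminal B, add B -> .γ for every B-production
Closure: [S' -> .S, S -> .c, S -> .Ab, A -> .b]


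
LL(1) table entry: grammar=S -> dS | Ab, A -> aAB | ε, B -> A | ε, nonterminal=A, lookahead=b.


For [A, b]: ε is nullable and 'b' ∈ FOLLOW(A)
Entry: A -> ε


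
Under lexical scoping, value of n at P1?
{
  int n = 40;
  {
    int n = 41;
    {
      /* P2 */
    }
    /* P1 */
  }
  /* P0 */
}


n declared in the same block as P1
n = 41


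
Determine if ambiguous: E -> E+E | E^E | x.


'x+x^x' has two parse trees (no precedence encoded between + and ^)
Ambiguous


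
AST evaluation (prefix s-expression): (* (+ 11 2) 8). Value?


Evaluate inner: (+ 11 2) = 13
Evaluate root: (* 13 8) = 104
Result: 104


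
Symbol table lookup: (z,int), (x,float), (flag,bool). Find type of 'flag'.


Lookup 'flag' → type bool


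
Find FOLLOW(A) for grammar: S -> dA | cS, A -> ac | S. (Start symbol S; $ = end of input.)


$ ∈ FOLLOW(S). For each A -> αBβ: add FIRST(β)\{ε} to FOLLOW(B); if β nullable, add FOLLOW(A).
FOLLOW(A) = {$}


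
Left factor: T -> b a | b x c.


Common prefix: 'b'
Factored: T -> b T', T' -> a | x c


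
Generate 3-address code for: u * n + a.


Break into single-operator statements:
t1 = u * n
t2 = t1 + a


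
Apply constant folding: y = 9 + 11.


9 + 11 = 20 at compile time
Optimized: y = 20


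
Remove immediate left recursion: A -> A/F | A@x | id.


Left-recursive alternatives: A/F, A@x; non-recursive: id
Introduce A': A -> idA', A' -> /FA' | @xA' | ε


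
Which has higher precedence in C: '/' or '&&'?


'/' is multiplicative (level 10); '&&' is logical AND (level 2)
Higher level binds tighter
'/' has higher precedence than '&&'


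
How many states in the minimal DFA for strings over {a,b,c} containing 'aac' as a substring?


KMP-style automaton: 3 progress states + 1 absorbing accept = 4
Minimal DFA: 4 states


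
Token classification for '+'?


Pattern: operator symbol
Type: OPERATOR


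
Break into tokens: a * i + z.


Scan left to right, longest-match per lexeme
Tokens: ID(a), OP(*), ID(i), OP(+), ID(z)


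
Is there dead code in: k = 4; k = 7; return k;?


first assignment to k is overwritten before any read
Dead: 'k = 4'


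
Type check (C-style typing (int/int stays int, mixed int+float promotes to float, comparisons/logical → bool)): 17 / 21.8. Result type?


Operand types: int / float
Rule: mixed int/float promotes to float; int/int stays int
Result type: float


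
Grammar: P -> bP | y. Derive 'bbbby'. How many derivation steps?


Derivation: P => bP => bbP => bbbP => bbbbP => bbbby
Steps: 5


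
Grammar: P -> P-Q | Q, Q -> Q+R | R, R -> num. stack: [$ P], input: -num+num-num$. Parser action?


shift '-' to continue P -> P-Q
Action: shift


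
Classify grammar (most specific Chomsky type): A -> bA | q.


Right-linear: every RHS is a terminal or a terminal followed by one nonterminal
Classification: Type 3 (Regular)
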